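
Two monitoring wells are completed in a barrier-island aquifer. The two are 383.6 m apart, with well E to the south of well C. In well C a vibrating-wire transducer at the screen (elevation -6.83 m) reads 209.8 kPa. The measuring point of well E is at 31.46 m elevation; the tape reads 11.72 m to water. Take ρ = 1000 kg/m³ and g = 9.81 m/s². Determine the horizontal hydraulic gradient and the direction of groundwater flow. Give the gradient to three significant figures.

Pressure head at well C: ψ = P/(ρg) = 209.8×1000 / (1000 × 9.81) = 21.39 m.
Total head at well C: h = z + ψ = -6.83 + 21.39 = 14.56 m.
Total head at well E: h = 31.46 − 11.72 = 19.74 m.
Head difference: h(well C) − h(well E) = 14.56 − 19.74 = -5.18 m.
Hydraulic gradient: i = |Δh| / L = 5.18 / 383.6 = 0.0135.
Flow is from higher to lower head: from well E toward well C, i.e. toward the north.

i ≈ 0.0135; groundwater flows toward the north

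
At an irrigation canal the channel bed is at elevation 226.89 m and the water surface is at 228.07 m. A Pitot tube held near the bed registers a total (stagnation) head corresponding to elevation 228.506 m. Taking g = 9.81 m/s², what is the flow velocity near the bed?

Near the bed, under hydrostatic conditions, the piezometric head (z + ψ) equals the free-surface elevation, 228.07 m.
Velocity head = total − piezometric = 228.506 − 228.07 = 0.436 m.
v = √(2g·h_v) = √(2 × 9.81 × 0.436) = 2.92 m/s.

v ≈ 2.92 m/s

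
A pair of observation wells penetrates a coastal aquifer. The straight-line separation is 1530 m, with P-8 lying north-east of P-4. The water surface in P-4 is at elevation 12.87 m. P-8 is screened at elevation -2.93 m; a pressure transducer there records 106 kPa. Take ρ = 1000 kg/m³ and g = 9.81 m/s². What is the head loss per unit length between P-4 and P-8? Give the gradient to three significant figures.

i ≈ 0.00326 m/m

Total head at P-4: h = 12.87 m (water level in the piezometer is the total head).
Pressure head at P-8: ψ = P/(ρg) = 106×1000 / (1000 × 9.81) = 10.81 m.
Total head at P-8: h = z + ψ = -2.93 + 10.81 = 7.88 m.
Head difference: h(P-4) − h(P-8) = 12.87 − 7.88 = 4.99 m.
Hydraulic gradient: i = |Δh| / L = 4.99 / 1530 = 0.00326.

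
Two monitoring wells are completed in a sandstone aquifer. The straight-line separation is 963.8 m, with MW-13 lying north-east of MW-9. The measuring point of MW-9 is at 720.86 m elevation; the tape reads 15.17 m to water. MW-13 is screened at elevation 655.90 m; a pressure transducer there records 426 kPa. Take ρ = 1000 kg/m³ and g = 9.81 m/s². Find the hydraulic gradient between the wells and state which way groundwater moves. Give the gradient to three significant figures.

Total head at MW-9: h = 720.86 − 15.17 = 705.69 m.
Pressure head at MW-13: ψ = P/(ρg) = 426×1000 / (1000 × 9.81) = 43.43 m.
Total head at MW-13: h = z + ψ = 655.90 + 43.43 = 699.33 m.
Head difference: h(MW-9) − h(MW-13) = 705.69 − 699.33 = 6.36 m.
Hydraulic gradient: i = |Δh| / L = 6.36 / 963.8 = 0.00660.
Flow is from higher to lower head: from MW-9 toward MW-13, i.e. toward the north-east.

i ≈ 0.00660; groundwater flows toward the north-east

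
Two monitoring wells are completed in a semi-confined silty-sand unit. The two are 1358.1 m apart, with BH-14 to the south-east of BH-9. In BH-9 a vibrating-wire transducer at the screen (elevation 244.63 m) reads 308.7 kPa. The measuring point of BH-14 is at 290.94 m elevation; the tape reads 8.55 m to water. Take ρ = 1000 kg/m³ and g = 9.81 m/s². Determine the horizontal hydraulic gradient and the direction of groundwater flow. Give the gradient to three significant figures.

Pressure head at BH-9: ψ = P/(ρg) = 308.7×1000 / (1000 × 9.81) = 31.47 m.
Total head at BH-9: h = z + ψ = 244.63 + 31.47 = 276.10 m.
Total head at BH-14: h = 290.94 − 8.55 = 282.39 m.
Head difference: h(BH-9) − h(BH-14) = 276.10 − 282.39 = -6.29 m.
Hydraulic gradient: i = |Δh| / L = 6.29 / 1358.1 = 0.00463.
Flow is from higher to lower head: from BH-14 toward BH-9, i.e. toward the north-west.

i ≈ 0.00463; groundwater flows toward the north-west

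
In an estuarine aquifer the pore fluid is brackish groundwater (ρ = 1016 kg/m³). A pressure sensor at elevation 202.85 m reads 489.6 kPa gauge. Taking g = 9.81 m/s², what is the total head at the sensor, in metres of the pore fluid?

ψ = P/(ρg) = 489.6×1000 / (1016 × 9.81) = 49.12 m.
h = z + ψ = 202.85 + 49.12 = 251.97 m.

h ≈ 251.97 m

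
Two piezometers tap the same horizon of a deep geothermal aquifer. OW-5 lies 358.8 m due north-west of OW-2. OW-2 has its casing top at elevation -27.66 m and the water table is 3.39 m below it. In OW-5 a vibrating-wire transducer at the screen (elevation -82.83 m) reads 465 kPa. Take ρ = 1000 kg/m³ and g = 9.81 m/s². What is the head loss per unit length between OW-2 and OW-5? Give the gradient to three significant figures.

i ≈ 0.0122 m/m

Total head at OW-2: h = -27.66 − 3.39 = -31.05 m.
Pressure head at OW-5: ψ = P/(ρg) = 465×1000 / (1000 × 9.81) = 47.40 m.
Total head at OW-5: h = z + ψ = -82.83 + 47.40 = -35.43 m.
Head difference: h(OW-2) − h(OW-5) = -31.05 − (-35.43) = 4.38 m.
Hydraulic gradient: i = |Δh| / L = 4.38 / 358.8 = 0.0122.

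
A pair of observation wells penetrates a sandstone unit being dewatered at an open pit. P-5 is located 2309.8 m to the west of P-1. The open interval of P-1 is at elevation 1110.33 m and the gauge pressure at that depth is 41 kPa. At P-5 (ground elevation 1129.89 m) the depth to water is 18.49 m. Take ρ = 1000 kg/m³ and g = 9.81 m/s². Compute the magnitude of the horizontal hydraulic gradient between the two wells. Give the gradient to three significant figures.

Pressure head at P-1: ψ = P/(ρg) = 41×1000 / (1000 × 9.81) = 4.18 m.
Total head at P-1: h = z + ψ = 1110.33 + 4.18 = 1114.51 m.
Total head at P-5: h = 1129.89 − 18.49 = 1111.40 m.
Head difference: h(P-1) − h(P-5) = 1114.51 − 1111.40 = 3.11 m.
Hydraulic gradient: i = |Δh| / L = 3.11 / 2309.8 = 0.00135.

i ≈ 0.00135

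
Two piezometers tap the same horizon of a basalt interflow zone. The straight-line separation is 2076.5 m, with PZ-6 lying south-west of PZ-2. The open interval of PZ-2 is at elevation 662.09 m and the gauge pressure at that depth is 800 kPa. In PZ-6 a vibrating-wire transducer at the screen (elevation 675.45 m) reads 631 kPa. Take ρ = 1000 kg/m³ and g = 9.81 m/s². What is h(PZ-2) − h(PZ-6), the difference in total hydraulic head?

Δh ≈ 3.87 m

Pressure head at PZ-2: ψ = P/(ρg) = 800×1000 / (1000 × 9.81) = 81.55 m.
Total head at PZ-2: h = z + ψ = 662.09 + 81.55 = 743.64 m.
Pressure head at PZ-6: ψ = P/(ρg) = 631×1000 / (1000 × 9.81) = 64.32 m.
Total head at PZ-6: h = z + ψ = 675.45 + 64.32 = 739.77 m.
Head difference: h(PZ-2) − h(PZ-6) = 743.64 − 739.77 = 3.87 m.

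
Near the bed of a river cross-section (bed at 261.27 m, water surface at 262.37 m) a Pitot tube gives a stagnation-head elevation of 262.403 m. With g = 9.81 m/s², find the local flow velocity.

v ≈ 0.805 m/s

Near the bed, under hydrostatic conditions, the piezometric head (z + ψ) equals the free-surface elevation, 262.37 m.
Velocity head = total − piezometric = 262.403 − 262.37 = 0.033 m.
v = √(2g·h_v) = √(2 × 9.81 × 0.033) = 0.805 m/s.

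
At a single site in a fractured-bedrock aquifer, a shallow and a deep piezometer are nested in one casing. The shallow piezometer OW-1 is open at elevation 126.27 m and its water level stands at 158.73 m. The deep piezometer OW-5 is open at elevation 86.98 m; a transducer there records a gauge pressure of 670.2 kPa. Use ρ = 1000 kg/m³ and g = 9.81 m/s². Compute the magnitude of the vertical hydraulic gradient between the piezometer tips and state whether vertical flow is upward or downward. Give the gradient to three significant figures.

Total head at OW-1: h = 158.73 m (water level in the standpipe).
Pressure head at OW-5: ψ = P/(ρg) = 670.2×1000 / (1000 × 9.81) = 68.32 m.
Total head at OW-5: h = z + ψ = 86.98 + 68.32 = 155.30 m.
Δh = h(OW-1) − h(OW-5) = 158.73 − 155.30 = 3.43 m.
Vertical separation Δz = 126.27 − 86.98 = 39.29 m.
|i_v| = |Δh| / Δz = 3.43 / 39.29 = 0.0873.
Head is higher in the shallow piezometer, so vertical flow is downward (recharge condition).

|i_v| ≈ 0.0873; vertical flow is downward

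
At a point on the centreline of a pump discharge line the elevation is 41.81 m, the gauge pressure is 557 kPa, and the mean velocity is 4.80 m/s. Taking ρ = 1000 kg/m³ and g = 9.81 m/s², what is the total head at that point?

h ≈ 99.76 m

Pressure head ψ = P/(ρg) = 557×1000 / (1000 × 9.81) = 56.78 m.
Velocity head = v²/(2g) = 4.80² / (2 × 9.81) = 1.174 m.
h = z + ψ + v²/(2g) = 41.81 + 56.78 + 1.174 = 99.76 m.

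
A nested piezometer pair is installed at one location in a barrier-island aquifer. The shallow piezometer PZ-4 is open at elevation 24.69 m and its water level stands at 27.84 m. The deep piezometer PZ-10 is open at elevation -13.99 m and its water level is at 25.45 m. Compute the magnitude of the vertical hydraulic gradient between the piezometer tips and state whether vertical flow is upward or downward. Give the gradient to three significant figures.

|i_v| ≈ 0.0618; vertical flow is downward

Total head at PZ-4: h = 27.84 m (water level in the standpipe).
Total head at PZ-10: h = 25.45 m.
Δh = h(PZ-4) − h(PZ-10) = 27.84 − 25.45 = 2.39 m.
Vertical separation Δz = 24.69 − (-13.99) = 38.68 m.
|i_v| = |Δh| / Δz = 2.39 / 38.68 = 0.0618.
Head is higher in the shallow piezometer, so vertical flow is downward (recharge condition).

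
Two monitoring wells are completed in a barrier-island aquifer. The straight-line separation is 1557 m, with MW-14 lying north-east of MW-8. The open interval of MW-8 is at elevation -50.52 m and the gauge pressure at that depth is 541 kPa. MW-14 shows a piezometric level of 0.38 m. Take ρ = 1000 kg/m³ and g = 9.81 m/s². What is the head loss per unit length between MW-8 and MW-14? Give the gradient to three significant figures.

i ≈ 0.00273 m/m

Pressure head at MW-8: ψ = P/(ρg) = 541×1000 / (1000 × 9.81) = 55.15 m.
Total head at MW-8: h = z + ψ = -50.52 + 55.15 = 4.63 m.
Total head at MW-14: h = 0.38 m (water level in the piezometer is the total head).
Head difference: h(MW-8) − h(MW-14) = 4.63 − 0.38 = 4.25 m.
Hydraulic gradient: i = |Δh| / L = 4.25 / 1557 = 0.00273.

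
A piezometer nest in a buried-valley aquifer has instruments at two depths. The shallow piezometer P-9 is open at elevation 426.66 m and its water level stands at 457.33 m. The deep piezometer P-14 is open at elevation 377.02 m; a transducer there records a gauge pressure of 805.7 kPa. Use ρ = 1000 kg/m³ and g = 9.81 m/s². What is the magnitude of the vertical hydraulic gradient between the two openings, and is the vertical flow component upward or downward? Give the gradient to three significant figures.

Total head at P-9: h = 457.33 m (water level in the standpipe).
Pressure head at P-14: ψ = P/(ρg) = 805.7×1000 / (1000 × 9.81) = 82.13 m.
Total head at P-14: h = z + ψ = 377.02 + 82.13 = 459.15 m.
Δh = h(P-9) − h(P-14) = 457.33 − 459.15 = -1.82 m.
Vertical separation Δz = 426.66 − 377.02 = 49.64 m.
|i_v| = |Δh| / Δz = 1.82 / 49.64 = 0.0367.
Head is higher in the deep piezometer, so vertical flow is upward (discharge condition).

|i_v| ≈ 0.0367; vertical flow is upward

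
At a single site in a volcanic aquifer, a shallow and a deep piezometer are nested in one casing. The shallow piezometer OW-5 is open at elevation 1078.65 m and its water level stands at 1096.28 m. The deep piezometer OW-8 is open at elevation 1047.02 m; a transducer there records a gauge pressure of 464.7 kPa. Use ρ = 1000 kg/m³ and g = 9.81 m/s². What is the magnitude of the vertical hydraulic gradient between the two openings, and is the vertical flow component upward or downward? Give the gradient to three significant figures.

|i_v| ≈ 0.0598; vertical flow is downward

Total head at OW-5: h = 1096.28 m (water level in the standpipe).
Pressure head at OW-8: ψ = P/(ρg) = 464.7×1000 / (1000 × 9.81) = 47.37 m.
Total head at OW-8: h = z + ψ = 1047.02 + 47.37 = 1094.39 m.
Δh = h(OW-5) − h(OW-8) = 1096.28 − 1094.39 = 1.89 m.
Vertical separation Δz = 1078.65 − 1047.02 = 31.63 m.
|i_v| = |Δh| / Δz = 1.89 / 31.63 = 0.0598.
Head is higher in the shallow piezometer, so vertical flow is downward (recharge condition).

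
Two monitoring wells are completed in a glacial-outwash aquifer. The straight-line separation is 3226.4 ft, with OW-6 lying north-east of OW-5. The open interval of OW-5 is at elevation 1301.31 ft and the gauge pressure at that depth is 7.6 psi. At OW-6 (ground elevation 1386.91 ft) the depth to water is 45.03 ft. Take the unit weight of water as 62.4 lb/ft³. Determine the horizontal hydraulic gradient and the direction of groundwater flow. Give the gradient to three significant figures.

Pressure head at OW-5: ψ = 144·P/γ = 144 × 7.6 / 62.4 = 17.54 ft.
Total head at OW-5: h = z + ψ = 1301.31 + 17.54 = 1318.85 ft.
Total head at OW-6: h = 1386.91 − 45.03 = 1341.88 ft.
Head difference: h(OW-5) − h(OW-6) = 1318.85 − 1341.88 = -23.03 ft.
Hydraulic gradient: i = |Δh| / L = 23.03 / 3226.4 = 0.00714.
Flow is from higher to lower head: from OW-6 toward OW-5, i.e. toward the south-west.

i ≈ 0.00714; groundwater flows toward the south-west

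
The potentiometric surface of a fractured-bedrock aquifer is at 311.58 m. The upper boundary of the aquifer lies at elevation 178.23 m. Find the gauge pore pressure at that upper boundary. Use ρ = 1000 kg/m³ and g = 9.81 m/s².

P ≈ 1310 kPa

Pressure head at the aquifer top: ψ = h − z = 311.58 − 178.23 = 133.35 m.
P = ρgψ = 1000 × 9.81 × 133.35 = 1308164 Pa ≈ 1310 kPa.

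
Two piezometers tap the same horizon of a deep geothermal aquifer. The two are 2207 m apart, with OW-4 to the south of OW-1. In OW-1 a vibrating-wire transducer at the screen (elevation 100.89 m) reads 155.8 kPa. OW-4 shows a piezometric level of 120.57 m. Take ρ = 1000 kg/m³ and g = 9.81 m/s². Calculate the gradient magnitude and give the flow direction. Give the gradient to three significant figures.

i ≈ 0.00172; groundwater flows toward the north

Pressure head at OW-1: ψ = P/(ρg) = 155.8×1000 / (1000 × 9.81) = 15.88 m.
Total head at OW-1: h = z + ψ = 100.89 + 15.88 = 116.77 m.
Total head at OW-4: h = 120.57 m (water level in the piezometer is the total head).
Head difference: h(OW-1) − h(OW-4) = 116.77 − 120.57 = -3.80 m.
Hydraulic gradient: i = |Δh| / L = 3.80 / 2207 = 0.00172.
Flow is from higher to lower head: from OW-4 toward OW-1, i.e. toward the north.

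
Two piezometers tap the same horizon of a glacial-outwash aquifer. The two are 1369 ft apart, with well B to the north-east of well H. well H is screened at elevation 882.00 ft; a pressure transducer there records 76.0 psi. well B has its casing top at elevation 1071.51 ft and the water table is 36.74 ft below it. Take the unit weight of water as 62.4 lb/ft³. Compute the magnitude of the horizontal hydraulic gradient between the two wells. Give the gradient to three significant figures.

Pressure head at well H: ψ = 144·P/γ = 144 × 76.0 / 62.4 = 175.38 ft.
Total head at well H: h = z + ψ = 882.00 + 175.38 = 1057.38 ft.
Total head at well B: h = 1071.51 − 36.74 = 1034.77 ft.
Head difference: h(well H) − h(well B) = 1057.38 − 1034.77 = 22.61 ft.
Hydraulic gradient: i = |Δh| / L = 22.61 / 1369 = 0.0165.

i ≈ 0.0165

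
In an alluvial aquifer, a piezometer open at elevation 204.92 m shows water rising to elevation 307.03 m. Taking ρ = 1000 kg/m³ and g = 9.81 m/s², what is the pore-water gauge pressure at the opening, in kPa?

Pressure head ψ = h − z = 307.03 − 204.92 = 102.11 m.
P = ρgψ = 1000 × 9.81 × 102.11 = 1001699 Pa ≈ 1000 kPa.

P ≈ 1000 kPa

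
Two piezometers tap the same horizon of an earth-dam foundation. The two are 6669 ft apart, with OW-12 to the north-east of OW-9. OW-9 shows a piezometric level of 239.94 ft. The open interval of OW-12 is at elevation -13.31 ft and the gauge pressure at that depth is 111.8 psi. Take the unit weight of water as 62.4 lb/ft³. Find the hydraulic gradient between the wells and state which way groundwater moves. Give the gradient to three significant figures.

Total head at OW-9: h = 239.94 ft (water level in the piezometer is the total head).
Pressure head at OW-12: ψ = 144·P/γ = 144 × 111.8 / 62.4 = 258.00 ft.
Total head at OW-12: h = z + ψ = -13.31 + 258.00 = 244.69 ft.
Head difference: h(OW-9) − h(OW-12) = 239.94 − 244.69 = -4.75 ft.
Hydraulic gradient: i = |Δh| / L = 4.75 / 6669 = 0.000712.
Flow is from higher to lower head: from OW-12 toward OW-9, i.e. toward the south-west.

i ≈ 0.000712; groundwater flows toward the south-west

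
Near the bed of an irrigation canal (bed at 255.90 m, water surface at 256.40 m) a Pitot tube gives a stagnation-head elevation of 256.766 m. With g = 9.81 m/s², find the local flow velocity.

v ≈ 2.68 m/s

Near the bed, under hydrostatic conditions, the piezometric head (z + ψ) equals the free-surface elevation, 256.40 m.
Velocity head = total − piezometric = 256.766 − 256.40 = 0.366 m.
v = √(2g·h_v) = √(2 × 9.81 × 0.366) = 2.68 m/s.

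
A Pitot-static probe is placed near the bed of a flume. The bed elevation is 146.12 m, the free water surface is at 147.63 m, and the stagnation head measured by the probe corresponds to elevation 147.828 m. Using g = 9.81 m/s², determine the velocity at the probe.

Near the bed, under hydrostatic conditions, the piezometric head (z + ψ) equals the free-surface elevation, 147.63 m.
Velocity head = total − piezometric = 147.828 − 147.63 = 0.198 m.
v = √(2g·h_v) = √(2 × 9.81 × 0.198) = 1.97 m/s.

v ≈ 1.97 m/s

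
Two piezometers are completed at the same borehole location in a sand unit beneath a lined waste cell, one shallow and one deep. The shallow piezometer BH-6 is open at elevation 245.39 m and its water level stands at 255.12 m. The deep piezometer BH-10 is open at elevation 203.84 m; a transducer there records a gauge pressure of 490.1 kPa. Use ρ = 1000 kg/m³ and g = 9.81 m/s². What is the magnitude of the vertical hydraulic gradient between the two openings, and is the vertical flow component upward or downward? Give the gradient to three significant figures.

Total head at BH-6: h = 255.12 m (water level in the standpipe).
Pressure head at BH-10: ψ = P/(ρg) = 490.1×1000 / (1000 × 9.81) = 49.96 m.
Total head at BH-10: h = z + ψ = 203.84 + 49.96 = 253.80 m.
Δh = h(BH-6) − h(BH-10) = 255.12 − 253.80 = 1.32 m.
Vertical separation Δz = 245.39 − 203.84 = 41.55 m.
|i_v| = |Δh| / Δz = 1.32 / 41.55 = 0.0318.
Head is higher in the shallow piezometer, so vertical flow is downward (recharge condition).

|i_v| ≈ 0.0318; vertical flow is downward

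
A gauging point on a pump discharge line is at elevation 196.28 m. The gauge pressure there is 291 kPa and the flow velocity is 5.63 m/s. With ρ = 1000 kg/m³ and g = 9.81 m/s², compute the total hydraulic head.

h ≈ 227.56 m

Pressure head ψ = P/(ρg) = 291×1000 / (1000 × 9.81) = 29.66 m.
Velocity head = v²/(2g) = 5.63² / (2 × 9.81) = 1.616 m.
h = z + ψ + v²/(2g) = 196.28 + 29.66 + 1.616 = 227.56 m.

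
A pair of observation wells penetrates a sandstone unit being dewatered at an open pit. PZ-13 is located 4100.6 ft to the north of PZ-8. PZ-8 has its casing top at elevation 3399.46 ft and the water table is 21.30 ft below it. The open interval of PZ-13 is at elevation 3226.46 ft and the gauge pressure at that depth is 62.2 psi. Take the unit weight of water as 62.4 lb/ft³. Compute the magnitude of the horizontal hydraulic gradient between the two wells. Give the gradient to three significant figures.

Total head at PZ-8: h = 3399.46 − 21.30 = 3378.16 ft.
Pressure head at PZ-13: ψ = 144·P/γ = 144 × 62.2 / 62.4 = 143.54 ft.
Total head at PZ-13: h = z + ψ = 3226.46 + 143.54 = 3370.00 ft.
Head difference: h(PZ-8) − h(PZ-13) = 3378.16 − 3370.00 = 8.16 ft.
Hydraulic gradient: i = |Δh| / L = 8.16 / 4100.6 = 0.00199.

i ≈ 0.00199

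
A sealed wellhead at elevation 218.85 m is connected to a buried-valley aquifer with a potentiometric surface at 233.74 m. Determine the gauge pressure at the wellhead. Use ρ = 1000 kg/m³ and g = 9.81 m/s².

Head above the cap: Δh = 233.74 − 218.85 = 14.89 m.
P = ρgΔh = 1000 × 9.81 × 14.89 = 146071 Pa ≈ 146 kPa.

P ≈ 146 kPa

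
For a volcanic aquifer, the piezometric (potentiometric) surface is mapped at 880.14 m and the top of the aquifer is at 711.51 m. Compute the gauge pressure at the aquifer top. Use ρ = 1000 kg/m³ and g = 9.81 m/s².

P ≈ 1650 kPa

Pressure head at the aquifer top: ψ = h − z = 880.14 − 711.51 = 168.63 m.
P = ρgψ = 1000 × 9.81 × 168.63 = 1654260 Pa ≈ 1650 kPa.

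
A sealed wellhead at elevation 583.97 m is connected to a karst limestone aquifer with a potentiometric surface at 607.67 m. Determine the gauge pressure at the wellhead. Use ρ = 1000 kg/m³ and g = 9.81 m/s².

P ≈ 232 kPa

Head above the cap: Δh = 607.67 − 583.97 = 23.70 m.
P = ρgΔh = 1000 × 9.81 × 23.70 = 232497 Pa ≈ 232 kPa.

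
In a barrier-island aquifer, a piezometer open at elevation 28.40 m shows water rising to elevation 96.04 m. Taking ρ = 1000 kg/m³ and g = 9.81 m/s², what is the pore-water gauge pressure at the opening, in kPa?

P ≈ 664 kPa

Pressure head ψ = h − z = 96.04 − 28.40 = 67.64 m.
P = ρgψ = 1000 × 9.81 × 67.64 = 663548 Pa ≈ 664 kPa.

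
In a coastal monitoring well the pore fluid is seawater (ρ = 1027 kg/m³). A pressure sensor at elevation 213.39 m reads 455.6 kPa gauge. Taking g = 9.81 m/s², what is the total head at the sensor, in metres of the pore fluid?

h ≈ 258.61 m

ψ = P/(ρg) = 455.6×1000 / (1027 × 9.81) = 45.22 m.
h = z + ψ = 213.39 + 45.22 = 258.61 m.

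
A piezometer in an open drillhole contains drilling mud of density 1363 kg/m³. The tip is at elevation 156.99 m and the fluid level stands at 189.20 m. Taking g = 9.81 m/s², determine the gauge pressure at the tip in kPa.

P ≈ 431 kPa

Pressure head ψ = h − z = 189.20 − 156.99 = 32.21 m.
P = ρgψ = 1363 × 9.81 × 32.21 = 430681 Pa ≈ 431 kPa.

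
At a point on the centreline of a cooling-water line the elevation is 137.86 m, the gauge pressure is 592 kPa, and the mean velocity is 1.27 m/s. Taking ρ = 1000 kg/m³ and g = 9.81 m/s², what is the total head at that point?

Pressure head ψ = P/(ρg) = 592×1000 / (1000 × 9.81) = 60.35 m.
Velocity head = v²/(2g) = 1.27² / (2 × 9.81) = 0.082 m.
h = z + ψ + v²/(2g) = 137.86 + 60.35 + 0.082 = 198.29 m.

h ≈ 198.29 m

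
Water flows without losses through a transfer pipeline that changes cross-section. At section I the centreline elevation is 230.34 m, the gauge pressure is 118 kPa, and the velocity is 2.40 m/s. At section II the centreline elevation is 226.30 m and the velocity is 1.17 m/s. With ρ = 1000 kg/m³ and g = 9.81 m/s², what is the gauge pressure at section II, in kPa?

P₂ ≈ 160 kPa

Pressure head at I: ψ₁ = P₁/(ρg) = 118×1000 / (1000 × 9.81) = 12.03 m.
Velocity heads: v₁²/2g = 2.40²/19.62 = 0.294 m; v₂²/2g = 1.17²/19.62 = 0.070 m.
Total head H = z₁ + ψ₁ + v₁²/2g = 230.34 + 12.03 + 0.294 = 242.66 m.
ψ₂ = H − z₂ − v₂²/2g = 242.66 − 226.30 − 0.070 = 16.29 m.
P₂ = ρgψ₂ = 1000 × 9.81 × 16.29 ≈ 160 kPa.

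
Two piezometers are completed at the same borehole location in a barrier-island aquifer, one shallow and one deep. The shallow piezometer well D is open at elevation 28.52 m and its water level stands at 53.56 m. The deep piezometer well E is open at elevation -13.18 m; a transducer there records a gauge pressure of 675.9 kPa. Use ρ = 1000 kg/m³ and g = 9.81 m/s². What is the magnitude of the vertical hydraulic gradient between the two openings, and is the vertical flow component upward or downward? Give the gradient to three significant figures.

Total head at well D: h = 53.56 m (water level in the standpipe).
Pressure head at well E: ψ = P/(ρg) = 675.9×1000 / (1000 × 9.81) = 68.90 m.
Total head at well E: h = z + ψ = -13.18 + 68.90 = 55.72 m.
Δh = h(well D) − h(well E) = 53.56 − 55.72 = -2.16 m.
Vertical separation Δz = 28.52 − (-13.18) = 41.70 m.
|i_v| = |Δh| / Δz = 2.16 / 41.70 = 0.0518.
Head is higher in the deep piezometer, so vertical flow is upward (discharge condition).

|i_v| ≈ 0.0518; vertical flow is upward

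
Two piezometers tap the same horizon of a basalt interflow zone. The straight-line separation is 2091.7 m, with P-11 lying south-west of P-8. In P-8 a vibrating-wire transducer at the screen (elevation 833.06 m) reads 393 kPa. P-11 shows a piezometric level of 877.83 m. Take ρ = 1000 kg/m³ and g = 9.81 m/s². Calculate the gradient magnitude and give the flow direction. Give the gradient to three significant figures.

i ≈ 0.00225; groundwater flows toward the north-east

Pressure head at P-8: ψ = P/(ρg) = 393×1000 / (1000 × 9.81) = 40.06 m.
Total head at P-8: h = z + ψ = 833.06 + 40.06 = 873.12 m.
Total head at P-11: h = 877.83 m (water level in the piezometer is the total head).
Head difference: h(P-8) − h(P-11) = 873.12 − 877.83 = -4.71 m.
Hydraulic gradient: i = |Δh| / L = 4.71 / 2091.7 = 0.00225.
Flow is from higher to lower head: from P-11 toward P-8, i.e. toward the north-east.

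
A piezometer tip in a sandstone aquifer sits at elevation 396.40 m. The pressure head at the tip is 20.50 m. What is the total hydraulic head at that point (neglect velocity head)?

h ≈ 416.90 m

h = z + ψ = 396.40 + 20.50 = 416.90 m.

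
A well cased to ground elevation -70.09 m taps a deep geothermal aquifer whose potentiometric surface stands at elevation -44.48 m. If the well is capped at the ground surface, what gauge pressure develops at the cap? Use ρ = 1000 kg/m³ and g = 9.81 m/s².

P ≈ 251 kPa

Head above the cap: Δh = -44.48 − (-70.09) = 25.61 m.
P = ρgΔh = 1000 × 9.81 × 25.61 = 251234 Pa ≈ 251 kPa.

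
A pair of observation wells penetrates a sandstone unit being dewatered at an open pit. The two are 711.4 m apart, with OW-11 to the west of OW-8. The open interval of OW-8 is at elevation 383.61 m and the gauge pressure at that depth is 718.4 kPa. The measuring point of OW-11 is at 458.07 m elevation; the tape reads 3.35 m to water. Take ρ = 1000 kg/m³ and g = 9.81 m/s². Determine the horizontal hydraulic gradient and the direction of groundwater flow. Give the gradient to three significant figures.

i ≈ 0.00298; groundwater flows toward the west

Pressure head at OW-8: ψ = P/(ρg) = 718.4×1000 / (1000 × 9.81) = 73.23 m.
Total head at OW-8: h = z + ψ = 383.61 + 73.23 = 456.84 m.
Total head at OW-11: h = 458.07 − 3.35 = 454.72 m.
Head difference: h(OW-8) − h(OW-11) = 456.84 − 454.72 = 2.12 m.
Hydraulic gradient: i = |Δh| / L = 2.12 / 711.4 = 0.00298.
Flow is from higher to lower head: from OW-8 toward OW-11, i.e. toward the west.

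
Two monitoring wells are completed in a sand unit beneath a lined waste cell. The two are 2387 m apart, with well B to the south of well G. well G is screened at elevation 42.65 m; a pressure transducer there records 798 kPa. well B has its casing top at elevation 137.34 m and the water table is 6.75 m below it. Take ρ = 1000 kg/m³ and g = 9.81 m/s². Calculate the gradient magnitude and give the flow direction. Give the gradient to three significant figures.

i ≈ 0.00276; groundwater flows toward the north

Pressure head at well G: ψ = P/(ρg) = 798×1000 / (1000 × 9.81) = 81.35 m.
Total head at well G: h = z + ψ = 42.65 + 81.35 = 124.00 m.
Total head at well B: h = 137.34 − 6.75 = 130.59 m.
Head difference: h(well G) − h(well B) = 124.00 − 130.59 = -6.59 m.
Hydraulic gradient: i = |Δh| / L = 6.59 / 2387 = 0.00276.
Flow is from higher to lower head: from well B toward well G, i.e. toward the north.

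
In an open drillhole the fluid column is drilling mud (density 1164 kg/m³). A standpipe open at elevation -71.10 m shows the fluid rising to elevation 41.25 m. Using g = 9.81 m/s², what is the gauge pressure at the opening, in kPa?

P ≈ 1280 kPa

Pressure head ψ = h − z = 41.25 − (-71.10) = 112.35 m.
P = ρgψ = 1164 × 9.81 × 112.35 = 1282907 Pa ≈ 1280 kPa.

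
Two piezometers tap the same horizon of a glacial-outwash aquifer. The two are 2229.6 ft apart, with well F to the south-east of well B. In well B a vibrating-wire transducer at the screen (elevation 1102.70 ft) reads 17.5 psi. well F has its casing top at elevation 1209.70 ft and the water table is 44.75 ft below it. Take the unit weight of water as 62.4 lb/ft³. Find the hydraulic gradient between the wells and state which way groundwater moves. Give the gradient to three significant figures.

Pressure head at well B: ψ = 144·P/γ = 144 × 17.5 / 62.4 = 40.38 ft.
Total head at well B: h = z + ψ = 1102.70 + 40.38 = 1143.08 ft.
Total head at well F: h = 1209.70 − 44.75 = 1164.95 ft.
Head difference: h(well B) − h(well F) = 1143.08 − 1164.95 = -21.87 ft.
Hydraulic gradient: i = |Δh| / L = 21.87 / 2229.6 = 0.00981.
Flow is from higher to lower head: from well F toward well B, i.e. toward the north-west.

i ≈ 0.00981; groundwater flows toward the north-west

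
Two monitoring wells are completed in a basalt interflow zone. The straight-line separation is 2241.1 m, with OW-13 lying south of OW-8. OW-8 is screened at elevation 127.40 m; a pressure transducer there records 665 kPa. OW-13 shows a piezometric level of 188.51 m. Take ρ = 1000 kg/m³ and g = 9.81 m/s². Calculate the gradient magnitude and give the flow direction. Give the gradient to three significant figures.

i ≈ 0.00298; groundwater flows toward the south

Pressure head at OW-8: ψ = P/(ρg) = 665×1000 / (1000 × 9.81) = 67.79 m.
Total head at OW-8: h = z + ψ = 127.40 + 67.79 = 195.19 m.
Total head at OW-13: h = 188.51 m (water level in the piezometer is the total head).
Head difference: h(OW-8) − h(OW-13) = 195.19 − 188.51 = 6.68 m.
Hydraulic gradient: i = |Δh| / L = 6.68 / 2241.1 = 0.00298.
Flow is from higher to lower head: from OW-8 toward OW-13, i.e. toward the south.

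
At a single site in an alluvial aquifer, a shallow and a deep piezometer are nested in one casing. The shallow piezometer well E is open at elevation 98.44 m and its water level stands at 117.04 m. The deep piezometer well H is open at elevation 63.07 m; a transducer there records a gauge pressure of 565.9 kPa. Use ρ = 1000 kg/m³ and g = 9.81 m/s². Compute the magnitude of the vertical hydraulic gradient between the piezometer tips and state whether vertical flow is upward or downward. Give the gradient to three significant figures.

|i_v| ≈ 0.105; vertical flow is upward

Total head at well E: h = 117.04 m (water level in the standpipe).
Pressure head at well H: ψ = P/(ρg) = 565.9×1000 / (1000 × 9.81) = 57.69 m.
Total head at well H: h = z + ψ = 63.07 + 57.69 = 120.76 m.
Δh = h(well E) − h(well H) = 117.04 − 120.76 = -3.72 m.
Vertical separation Δz = 98.44 − 63.07 = 35.37 m.
|i_v| = |Δh| / Δz = 3.72 / 35.37 = 0.105.
Head is higher in the deep piezometer, so vertical flow is upward (discharge condition).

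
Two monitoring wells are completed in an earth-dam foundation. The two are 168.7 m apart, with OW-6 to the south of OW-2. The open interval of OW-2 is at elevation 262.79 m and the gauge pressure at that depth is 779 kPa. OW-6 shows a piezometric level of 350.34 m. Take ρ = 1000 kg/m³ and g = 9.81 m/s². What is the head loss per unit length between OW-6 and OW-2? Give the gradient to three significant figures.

i ≈ 0.0483 m/m

Pressure head at OW-2: ψ = P/(ρg) = 779×1000 / (1000 × 9.81) = 79.41 m.
Total head at OW-2: h = z + ψ = 262.79 + 79.41 = 342.20 m.
Total head at OW-6: h = 350.34 m (water level in the piezometer is the total head).
Head difference: h(OW-2) − h(OW-6) = 342.20 − 350.34 = -8.14 m.
Hydraulic gradient: i = |Δh| / L = 8.14 / 168.7 = 0.0483.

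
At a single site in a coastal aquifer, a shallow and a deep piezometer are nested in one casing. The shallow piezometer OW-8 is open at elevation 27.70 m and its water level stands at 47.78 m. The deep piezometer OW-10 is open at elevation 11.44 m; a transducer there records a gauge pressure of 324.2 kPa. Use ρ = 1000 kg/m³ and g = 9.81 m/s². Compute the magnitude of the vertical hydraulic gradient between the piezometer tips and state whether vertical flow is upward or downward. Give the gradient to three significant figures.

|i_v| ≈ 0.202; vertical flow is downward

Total head at OW-8: h = 47.78 m (water level in the standpipe).
Pressure head at OW-10: ψ = P/(ρg) = 324.2×1000 / (1000 × 9.81) = 33.05 m.
Total head at OW-10: h = z + ψ = 11.44 + 33.05 = 44.49 m.
Δh = h(OW-8) − h(OW-10) = 47.78 − 44.49 = 3.29 m.
Vertical separation Δz = 27.70 − 11.44 = 16.26 m.
|i_v| = |Δh| / Δz = 3.29 / 16.26 = 0.202.
Head is higher in the shallow piezometer, so vertical flow is downward (recharge condition).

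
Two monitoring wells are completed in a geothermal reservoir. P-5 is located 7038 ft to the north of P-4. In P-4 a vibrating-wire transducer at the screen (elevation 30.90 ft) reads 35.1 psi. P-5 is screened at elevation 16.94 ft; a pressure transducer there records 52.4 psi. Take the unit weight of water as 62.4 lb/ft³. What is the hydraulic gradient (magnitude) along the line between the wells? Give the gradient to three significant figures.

Pressure head at P-4: ψ = 144·P/γ = 144 × 35.1 / 62.4 = 81.00 ft.
Total head at P-4: h = z + ψ = 30.90 + 81.00 = 111.90 ft.
Pressure head at P-5: ψ = 144·P/γ = 144 × 52.4 / 62.4 = 120.92 ft.
Total head at P-5: h = z + ψ = 16.94 + 120.92 = 137.86 ft.
Head difference: h(P-4) − h(P-5) = 111.90 − 137.86 = -25.96 ft.
Hydraulic gradient: i = |Δh| / L = 25.96 / 7038 = 0.00369.

i ≈ 0.00369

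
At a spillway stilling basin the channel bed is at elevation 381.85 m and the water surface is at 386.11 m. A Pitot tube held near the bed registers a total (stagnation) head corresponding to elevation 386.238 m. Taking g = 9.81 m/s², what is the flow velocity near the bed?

v ≈ 1.58 m/s

Near the bed, under hydrostatic conditions, the piezometric head (z + ψ) equals the free-surface elevation, 386.11 m.
Velocity head = total − piezometric = 386.238 − 386.11 = 0.128 m.
v = √(2g·h_v) = √(2 × 9.81 × 0.128) = 1.58 m/s.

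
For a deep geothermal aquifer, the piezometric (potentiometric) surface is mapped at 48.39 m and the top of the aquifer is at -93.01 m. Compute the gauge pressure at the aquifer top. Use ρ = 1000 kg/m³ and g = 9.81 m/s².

P ≈ 1390 kPa

Pressure head at the aquifer top: ψ = h − z = 48.39 − (-93.01) = 141.40 m.
P = ρgψ = 1000 × 9.81 × 141.40 = 1387134 Pa ≈ 1390 kPa.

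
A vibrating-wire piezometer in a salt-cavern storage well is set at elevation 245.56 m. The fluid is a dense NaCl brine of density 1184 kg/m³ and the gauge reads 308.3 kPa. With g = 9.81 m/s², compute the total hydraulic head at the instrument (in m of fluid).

ψ = P/(ρg) = 308.3×1000 / (1184 × 9.81) = 26.54 m.
h = z + ψ = 245.56 + 26.54 = 272.10 m.

h ≈ 272.10 m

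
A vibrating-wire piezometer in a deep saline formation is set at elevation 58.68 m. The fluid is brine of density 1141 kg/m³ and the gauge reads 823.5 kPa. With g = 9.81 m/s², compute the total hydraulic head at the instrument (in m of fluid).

ψ = P/(ρg) = 823.5×1000 / (1141 × 9.81) = 73.57 m.
h = z + ψ = 58.68 + 73.57 = 132.25 m.

h ≈ 132.25 m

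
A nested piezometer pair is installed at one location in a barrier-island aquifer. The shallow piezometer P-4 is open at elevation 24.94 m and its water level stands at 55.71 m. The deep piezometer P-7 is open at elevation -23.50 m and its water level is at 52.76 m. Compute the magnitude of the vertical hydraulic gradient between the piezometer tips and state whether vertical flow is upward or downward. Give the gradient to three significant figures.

|i_v| ≈ 0.0609; vertical flow is downward

Total head at P-4: h = 55.71 m (water level in the standpipe).
Total head at P-7: h = 52.76 m.
Δh = h(P-4) − h(P-7) = 55.71 − 52.76 = 2.95 m.
Vertical separation Δz = 24.94 − (-23.50) = 48.44 m.
|i_v| = |Δh| / Δz = 2.95 / 48.44 = 0.0609.
Head is higher in the shallow piezometer, so vertical flow is downward (recharge condition).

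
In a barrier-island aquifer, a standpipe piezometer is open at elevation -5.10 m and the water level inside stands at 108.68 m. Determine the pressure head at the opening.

ψ ≈ 113.78 m

Total head h = 108.68 m (the water-surface elevation in the piezometer).
Pressure head ψ = h − z = 108.68 − (-5.10) = 113.78 m.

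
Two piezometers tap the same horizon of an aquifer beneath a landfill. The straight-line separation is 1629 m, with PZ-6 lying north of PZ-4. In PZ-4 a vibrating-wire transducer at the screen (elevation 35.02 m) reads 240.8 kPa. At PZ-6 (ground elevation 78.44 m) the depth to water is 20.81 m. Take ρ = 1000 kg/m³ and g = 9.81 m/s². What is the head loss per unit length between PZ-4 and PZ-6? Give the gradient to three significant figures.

Pressure head at PZ-4: ψ = P/(ρg) = 240.8×1000 / (1000 × 9.81) = 24.55 m.
Total head at PZ-4: h = z + ψ = 35.02 + 24.55 = 59.57 m.
Total head at PZ-6: h = 78.44 − 20.81 = 57.63 m.
Head difference: h(PZ-4) − h(PZ-6) = 59.57 − 57.63 = 1.94 m.
Hydraulic gradient: i = |Δh| / L = 1.94 / 1629 = 0.00119.

i ≈ 0.00119 m/m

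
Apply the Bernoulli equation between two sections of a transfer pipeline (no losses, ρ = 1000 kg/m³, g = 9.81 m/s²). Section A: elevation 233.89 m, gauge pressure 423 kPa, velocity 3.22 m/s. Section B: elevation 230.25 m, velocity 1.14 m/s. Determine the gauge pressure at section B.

P₂ ≈ 463 kPa

Pressure head at A: ψ₁ = P₁/(ρg) = 423×1000 / (1000 × 9.81) = 43.12 m.
Velocity heads: v₁²/2g = 3.22²/19.62 = 0.528 m; v₂²/2g = 1.14²/19.62 = 0.066 m.
Total head H = z₁ + ψ₁ + v₁²/2g = 233.89 + 43.12 + 0.528 = 277.54 m.
ψ₂ = H − z₂ − v₂²/2g = 277.54 − 230.25 − 0.066 = 47.22 m.
P₂ = ρgψ₂ = 1000 × 9.81 × 47.22 ≈ 463 kPa.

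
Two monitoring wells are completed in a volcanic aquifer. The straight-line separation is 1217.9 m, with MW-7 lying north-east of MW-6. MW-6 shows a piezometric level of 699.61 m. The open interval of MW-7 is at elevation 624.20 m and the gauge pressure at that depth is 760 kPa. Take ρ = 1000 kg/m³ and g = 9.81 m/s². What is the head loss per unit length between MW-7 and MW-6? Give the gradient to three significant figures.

Total head at MW-6: h = 699.61 m (water level in the piezometer is the total head).
Pressure head at MW-7: ψ = P/(ρg) = 760×1000 / (1000 × 9.81) = 77.47 m.
Total head at MW-7: h = z + ψ = 624.20 + 77.47 = 701.67 m.
Head difference: h(MW-6) − h(MW-7) = 699.61 − 701.67 = -2.06 m.
Hydraulic gradient: i = |Δh| / L = 2.06 / 1217.9 = 0.00169.

i ≈ 0.00169 m/m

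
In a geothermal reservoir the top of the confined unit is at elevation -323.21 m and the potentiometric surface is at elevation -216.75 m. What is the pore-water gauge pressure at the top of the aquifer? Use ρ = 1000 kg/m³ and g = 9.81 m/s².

Pressure head at the aquifer top: ψ = h − z = -216.75 − (-323.21) = 106.46 m.
P = ρgψ = 1000 × 9.81 × 106.46 = 1044373 Pa ≈ 1040 kPa.

P ≈ 1040 kPa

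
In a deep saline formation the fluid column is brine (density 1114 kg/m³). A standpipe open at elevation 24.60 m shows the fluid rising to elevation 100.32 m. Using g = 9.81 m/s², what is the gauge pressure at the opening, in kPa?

P ≈ 827 kPa

Pressure head ψ = h − z = 100.32 − 24.60 = 75.72 m.
P = ρgψ = 1114 × 9.81 × 75.72 = 827494 Pa ≈ 827 kPa.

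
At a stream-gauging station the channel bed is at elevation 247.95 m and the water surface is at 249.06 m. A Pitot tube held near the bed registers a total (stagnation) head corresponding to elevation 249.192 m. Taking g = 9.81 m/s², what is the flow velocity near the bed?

Near the bed, under hydrostatic conditions, the piezometric head (z + ψ) equals the free-surface elevation, 249.06 m.
Velocity head = total − piezometric = 249.192 − 249.06 = 0.132 m.
v = √(2g·h_v) = √(2 × 9.81 × 0.132) = 1.61 m/s.

v ≈ 1.61 m/s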